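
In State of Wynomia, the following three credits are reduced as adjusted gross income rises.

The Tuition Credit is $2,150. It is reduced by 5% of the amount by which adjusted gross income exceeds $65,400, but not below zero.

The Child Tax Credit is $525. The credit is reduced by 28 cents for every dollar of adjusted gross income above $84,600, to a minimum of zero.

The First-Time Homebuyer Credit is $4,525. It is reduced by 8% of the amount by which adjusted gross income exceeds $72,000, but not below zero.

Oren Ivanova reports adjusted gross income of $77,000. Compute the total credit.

$6,220

Tuition Credit: 5% of the $11,600 excess over $65,400 is $580; credit = $2,150 − $580 = $1,570.
Child Tax Credit: $77,000 is at or below the $84,600 threshold, so the full $525 applies.
First-Time Homebuyer Credit: 8% of the $5,000 excess over $72,000 is $400; credit = $4,525 − $400 = $4,125.
Total: $1,570 + $525 + $4,125 = $6,220.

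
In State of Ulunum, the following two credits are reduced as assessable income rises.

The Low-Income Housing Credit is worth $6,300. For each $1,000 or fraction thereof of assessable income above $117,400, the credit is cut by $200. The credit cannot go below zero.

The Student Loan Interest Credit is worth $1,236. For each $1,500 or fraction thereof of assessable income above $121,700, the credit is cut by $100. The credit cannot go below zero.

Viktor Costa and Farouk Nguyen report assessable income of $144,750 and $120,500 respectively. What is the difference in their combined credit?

$6,036

Viktor ($144,750): Low-Income Housing Credit: income exceeds $117,400 by $27,350, which is 28 full-or-partial $1,000 increments; reduction = 28 × $200 = $5,600, leaving $700. Student Loan Interest Credit: income exceeds $121,700 by $23,050 → 16 increments × $100 = $1,600 ≥ base, so the credit is $0. total $700 + $0 = $700
Farouk ($120,500): Low-Income Housing Credit: income exceeds $117,400 by $3,100, which is 4 full-or-partial $1,000 increments; reduction = 4 × $200 = $800, leaving $5,500. Student Loan Interest Credit: $120,500 is at or below the $121,700 threshold, so the full $1,236 applies. total $5,500 + $1,236 = $6,736
Difference: |$700 − $6,736| = $6,036.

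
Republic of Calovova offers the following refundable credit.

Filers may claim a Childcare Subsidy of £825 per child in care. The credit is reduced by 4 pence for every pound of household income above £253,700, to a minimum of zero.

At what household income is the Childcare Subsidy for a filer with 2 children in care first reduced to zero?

Full credit = 2 × £825 = £1,650.
The credit falls by 4% of each pound above £253,700, so it reaches zero when the excess is £1,650 / 4% = £41,250: income = £253,700 + £41,250 = £294,950.

£294,950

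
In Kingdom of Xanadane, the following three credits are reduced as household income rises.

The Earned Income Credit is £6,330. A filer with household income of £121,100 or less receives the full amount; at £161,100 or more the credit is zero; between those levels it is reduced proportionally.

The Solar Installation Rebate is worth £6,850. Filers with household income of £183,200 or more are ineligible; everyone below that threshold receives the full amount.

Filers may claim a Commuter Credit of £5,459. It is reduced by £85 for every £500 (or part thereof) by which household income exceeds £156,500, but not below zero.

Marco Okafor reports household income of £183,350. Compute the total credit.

£869

Earned Income Credit: £183,350 is at or above £161,100, so the credit is £0.
Solar Installation Rebate: £183,350 meets or exceeds the £183,200 cutoff, so the credit is £0.
Commuter Credit: income exceeds £156,500 by £26,850, which is 54 full-or-partial £500 increments; reduction = 54 × £85 = £4,590, leaving £869.
Total: £0 + £0 + £869 = £869.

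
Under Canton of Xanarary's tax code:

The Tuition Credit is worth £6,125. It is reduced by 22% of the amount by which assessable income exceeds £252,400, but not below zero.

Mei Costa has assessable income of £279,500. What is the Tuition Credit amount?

£163

Tuition Credit: 22% of the £27,100 excess over £252,400 is £5,962; credit = £6,125 − £5,962 = £163.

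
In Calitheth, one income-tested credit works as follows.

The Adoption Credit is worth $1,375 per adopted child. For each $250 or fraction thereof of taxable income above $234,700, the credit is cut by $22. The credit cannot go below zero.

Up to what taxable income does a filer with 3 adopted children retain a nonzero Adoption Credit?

$281,450

Full credit = 3 × $1,375 = $4,125.
After 187 increments the reduction is 187 × $22 = $4,114, leaving $11; one more increment wipes it out. Increment 187 ends at excess 187 × $250 = $46,750, so the highest qualifying income is $234,700 + $46,750 = $281,450.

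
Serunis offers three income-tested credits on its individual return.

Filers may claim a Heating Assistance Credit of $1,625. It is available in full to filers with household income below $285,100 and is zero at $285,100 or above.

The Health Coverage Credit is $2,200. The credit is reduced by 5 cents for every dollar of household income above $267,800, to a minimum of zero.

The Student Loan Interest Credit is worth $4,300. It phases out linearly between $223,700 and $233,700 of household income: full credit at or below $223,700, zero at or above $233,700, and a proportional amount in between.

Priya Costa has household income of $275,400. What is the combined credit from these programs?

$3,445

Heating Assistance Credit: $275,400 is below the $285,100 cutoff, so the full $1,625 applies.
Health Coverage Credit: 5% of the $7,600 excess over $267,800 is $380; credit = $2,200 − $380 = $1,820.
Student Loan Interest Credit: $275,400 is at or above $233,700, so the credit is $0.
Total: $1,625 + $1,820 + $0 = $3,445.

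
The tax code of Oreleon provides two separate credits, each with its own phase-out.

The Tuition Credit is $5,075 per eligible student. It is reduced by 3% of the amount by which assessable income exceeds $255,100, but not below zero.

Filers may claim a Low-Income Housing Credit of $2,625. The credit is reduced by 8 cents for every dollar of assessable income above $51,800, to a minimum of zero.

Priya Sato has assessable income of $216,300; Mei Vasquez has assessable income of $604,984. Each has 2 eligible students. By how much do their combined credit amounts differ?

$10,150

Priya ($216,300): Tuition Credit: base = 2 × $5,075 = $10,150. $216,300 is at or below the $255,100 threshold, so the full $10,150 applies. Low-Income Housing Credit: 8% of the $164,500 excess over $51,800 is $13,160 ≥ base, so the credit is $0. total $10,150 + $0 = $10,150
Mei ($604,984): Tuition Credit: base = 2 × $5,075 = $10,150. 3% of the $349,884 excess over $255,100 is $10,496.52 ≥ base, so the credit is $0. Low-Income Housing Credit: 8% of the $553,184 excess over $51,800 is $44,254.72 ≥ base, so the credit is $0. total $0 + $0 = $0
Difference: |$10,150 − $0| = $10,150.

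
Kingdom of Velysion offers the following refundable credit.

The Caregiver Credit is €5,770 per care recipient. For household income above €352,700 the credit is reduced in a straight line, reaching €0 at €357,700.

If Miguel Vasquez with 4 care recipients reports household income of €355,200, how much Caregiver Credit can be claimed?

Caregiver Credit: base = 4 × €5,770 = €23,080. €355,200 is €2,500 into a €5,000 phase-out range, leaving 2,500/5,000 of the credit: €23,080 × 2,500/5,000 = €11,540.

€11,540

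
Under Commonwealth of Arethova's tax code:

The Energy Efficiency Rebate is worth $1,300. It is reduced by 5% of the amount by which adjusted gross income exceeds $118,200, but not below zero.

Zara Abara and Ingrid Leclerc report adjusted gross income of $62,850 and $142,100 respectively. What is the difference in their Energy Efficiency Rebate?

$1,195

Zara ($62,850): Energy Efficiency Rebate: $62,850 is at or below the $118,200 threshold, so the full $1,300 applies.
Ingrid ($142,100): Energy Efficiency Rebate: 5% of the $23,900 excess over $118,200 is $1,195; credit = $1,300 − $1,195 = $105.
Difference: |$1,300 − $105| = $1,195.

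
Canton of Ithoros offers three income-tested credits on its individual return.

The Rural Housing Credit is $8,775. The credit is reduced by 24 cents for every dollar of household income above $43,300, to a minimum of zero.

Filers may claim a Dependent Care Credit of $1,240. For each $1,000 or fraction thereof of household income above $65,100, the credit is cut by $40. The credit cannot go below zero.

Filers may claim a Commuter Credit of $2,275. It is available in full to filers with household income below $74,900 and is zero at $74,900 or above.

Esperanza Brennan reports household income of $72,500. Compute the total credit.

$4,962

Rural Housing Credit: 24% of the $29,200 excess over $43,300 is $7,008; credit = $8,775 − $7,008 = $1,767.
Dependent Care Credit: income exceeds $65,100 by $7,400, which is 8 full-or-partial $1,000 increments; reduction = 8 × $40 = $320, leaving $920.
Commuter Credit: $72,500 is below the $74,900 cutoff, so the full $2,275 applies.
Total: $1,767 + $920 + $2,275 = $4,962.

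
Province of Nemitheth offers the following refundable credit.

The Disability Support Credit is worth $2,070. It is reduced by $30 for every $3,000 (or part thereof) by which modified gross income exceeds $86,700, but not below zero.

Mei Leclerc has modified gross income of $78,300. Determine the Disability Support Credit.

$2,070

Disability Support Credit: $78,300 is at or below the $86,700 threshold, so the full $2,070 applies.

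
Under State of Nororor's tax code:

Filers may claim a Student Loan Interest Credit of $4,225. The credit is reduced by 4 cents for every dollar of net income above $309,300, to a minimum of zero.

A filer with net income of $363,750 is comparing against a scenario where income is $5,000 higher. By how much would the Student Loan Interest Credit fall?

At $363,750 — 4% of the $54,450 excess over $309,300 is $2,178; credit = $4,225 − $2,178 = $2,047.
At $368,750 — 4% of the $59,450 excess over $309,300 is $2,378; credit = $4,225 − $2,378 = $1,847.
Lost: $2,047 − $1,847 = $200.

$200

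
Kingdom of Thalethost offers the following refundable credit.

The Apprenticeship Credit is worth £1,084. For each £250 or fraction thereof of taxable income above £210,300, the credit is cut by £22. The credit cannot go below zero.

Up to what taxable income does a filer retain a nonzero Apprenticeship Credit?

£222,550

After 49 increments the reduction is 49 × £22 = £1,078, leaving £6; one more increment wipes it out. Increment 49 ends at excess 49 × £250 = £12,250, so the highest qualifying income is £210,300 + £12,250 = £222,550.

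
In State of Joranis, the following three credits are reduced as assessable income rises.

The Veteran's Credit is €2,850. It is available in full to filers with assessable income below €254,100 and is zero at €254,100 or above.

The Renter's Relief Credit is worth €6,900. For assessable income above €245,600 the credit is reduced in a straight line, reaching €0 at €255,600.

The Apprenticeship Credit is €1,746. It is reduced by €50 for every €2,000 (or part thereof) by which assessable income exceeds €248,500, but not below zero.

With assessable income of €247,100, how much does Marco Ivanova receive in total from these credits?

Veteran's Credit: €247,100 is below the €254,100 cutoff, so the full €2,850 applies.
Renter's Relief Credit: €247,100 is €1,500 into a €10,000 phase-out range, leaving 8,500/10,000 of the credit: €6,900 × 8,500/10,000 = €5,865.
Apprenticeship Credit: €247,100 is at or below the €248,500 threshold, so the full €1,746 applies.
Total: €2,850 + €5,865 + €1,746 = €10,461.

€10,461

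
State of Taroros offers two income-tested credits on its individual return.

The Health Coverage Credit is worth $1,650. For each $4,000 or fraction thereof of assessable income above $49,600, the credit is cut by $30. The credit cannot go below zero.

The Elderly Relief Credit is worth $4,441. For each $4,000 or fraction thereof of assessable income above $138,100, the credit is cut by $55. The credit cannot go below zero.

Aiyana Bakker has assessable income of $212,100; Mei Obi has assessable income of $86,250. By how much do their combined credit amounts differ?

$1,975

Aiyana ($212,100): Health Coverage Credit: income exceeds $49,600 by $162,500, which is 41 full-or-partial $4,000 increments; reduction = 41 × $30 = $1,230, leaving $420. Elderly Relief Credit: income exceeds $138,100 by $74,000, which is 19 full-or-partial $4,000 increments; reduction = 19 × $55 = $1,045, leaving $3,396. total $420 + $3,396 = $3,816
Mei ($86,250): Health Coverage Credit: income exceeds $49,600 by $36,650, which is 10 full-or-partial $4,000 increments; reduction = 10 × $30 = $300, leaving $1,350. Elderly Relief Credit: $86,250 is at or below the $138,100 threshold, so the full $4,441 applies. total $1,350 + $4,441 = $5,791
Difference: |$3,816 − $5,791| = $1,975.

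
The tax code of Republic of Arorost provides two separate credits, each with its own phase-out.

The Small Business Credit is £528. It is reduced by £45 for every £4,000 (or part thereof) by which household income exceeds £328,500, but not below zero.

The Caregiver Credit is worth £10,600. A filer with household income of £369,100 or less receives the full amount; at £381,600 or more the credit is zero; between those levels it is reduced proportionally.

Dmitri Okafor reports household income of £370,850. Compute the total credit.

£9,149

Small Business Credit: income exceeds £328,500 by £42,350, which is 11 full-or-partial £4,000 increments; reduction = 11 × £45 = £495, leaving £33.
Caregiver Credit: £370,850 is £1,750 into a £12,500 phase-out range, leaving 10,750/12,500 of the credit: £10,600 × 10,750/12,500 = £9,116.
Total: £33 + £9,116 = £9,149.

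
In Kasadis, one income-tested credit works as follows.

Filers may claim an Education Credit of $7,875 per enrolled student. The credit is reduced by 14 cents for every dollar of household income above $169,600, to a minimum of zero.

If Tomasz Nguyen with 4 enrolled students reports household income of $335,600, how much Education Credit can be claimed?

Education Credit: base = 4 × $7,875 = $31,500. 14% of the $166,000 excess over $169,600 is $23,240; credit = $31,500 − $23,240 = $8,260.

$8,260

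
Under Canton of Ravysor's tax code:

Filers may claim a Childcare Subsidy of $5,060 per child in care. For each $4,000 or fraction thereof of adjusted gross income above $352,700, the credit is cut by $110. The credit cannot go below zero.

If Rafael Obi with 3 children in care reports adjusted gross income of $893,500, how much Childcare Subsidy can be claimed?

Childcare Subsidy: base = 3 × $5,060 = $15,180. income exceeds $352,700 by $540,800, which is 136 full-or-partial $4,000 increments; reduction = 136 × $110 = $14,960, leaving $220.

$220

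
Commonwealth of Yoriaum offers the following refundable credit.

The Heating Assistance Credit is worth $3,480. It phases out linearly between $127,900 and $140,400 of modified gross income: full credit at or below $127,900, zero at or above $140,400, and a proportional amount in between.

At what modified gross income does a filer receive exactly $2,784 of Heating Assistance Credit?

$130,400

$2,784 is 2,784/3,480 of the full $3,480, so 696/3,480 of the $12,500 range has been used: income = $127,900 + $12,500 × 696/3,480 = $130,400.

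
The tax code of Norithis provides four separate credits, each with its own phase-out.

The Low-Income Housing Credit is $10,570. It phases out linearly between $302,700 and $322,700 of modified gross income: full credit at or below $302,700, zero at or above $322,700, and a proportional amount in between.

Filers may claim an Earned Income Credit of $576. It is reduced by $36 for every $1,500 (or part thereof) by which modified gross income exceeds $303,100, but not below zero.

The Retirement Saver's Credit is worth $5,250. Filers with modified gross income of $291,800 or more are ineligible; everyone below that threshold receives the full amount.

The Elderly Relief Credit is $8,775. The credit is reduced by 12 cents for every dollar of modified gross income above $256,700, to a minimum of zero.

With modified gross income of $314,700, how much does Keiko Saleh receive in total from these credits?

$6,331

Low-Income Housing Credit: $314,700 is $12,000 into a $20,000 phase-out range, leaving 8,000/20,000 of the credit: $10,570 × 8,000/20,000 = $4,228.
Earned Income Credit: income exceeds $303,100 by $11,600, which is 8 full-or-partial $1,500 increments; reduction = 8 × $36 = $288, leaving $288.
Retirement Saver's Credit: $314,700 meets or exceeds the $291,800 cutoff, so the credit is $0.
Elderly Relief Credit: 12% of the $58,000 excess over $256,700 is $6,960; credit = $8,775 − $6,960 = $1,815.
Total: $4,228 + $288 + $0 + $1,815 = $6,331.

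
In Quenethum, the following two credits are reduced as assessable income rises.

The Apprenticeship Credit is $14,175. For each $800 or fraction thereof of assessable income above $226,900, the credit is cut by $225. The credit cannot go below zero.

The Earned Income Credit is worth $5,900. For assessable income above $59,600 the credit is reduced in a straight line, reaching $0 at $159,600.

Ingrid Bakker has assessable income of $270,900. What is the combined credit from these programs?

$1,800

Apprenticeship Credit: income exceeds $226,900 by $44,000, which is 55 full-or-partial $800 increments; reduction = 55 × $225 = $12,375, leaving $1,800.
Earned Income Credit: $270,900 is at or above $159,600, so the credit is $0.
Total: $1,800 + $0 = $1,800.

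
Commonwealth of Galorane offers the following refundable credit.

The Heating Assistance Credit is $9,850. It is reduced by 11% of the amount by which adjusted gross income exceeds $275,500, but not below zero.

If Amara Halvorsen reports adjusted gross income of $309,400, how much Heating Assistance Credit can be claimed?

$6,121

Heating Assistance Credit: 11% of the $33,900 excess over $275,500 is $3,729; credit = $9,850 − $3,729 = $6,121.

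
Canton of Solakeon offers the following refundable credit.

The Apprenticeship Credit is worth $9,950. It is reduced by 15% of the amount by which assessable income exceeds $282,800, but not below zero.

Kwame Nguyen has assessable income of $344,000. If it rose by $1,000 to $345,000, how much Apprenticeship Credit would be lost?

$150

At $344,000 — 15% of the $61,200 excess over $282,800 is $9,180; credit = $9,950 − $9,180 = $770.
At $345,000 — 15% of the $62,200 excess over $282,800 is $9,330; credit = $9,950 − $9,330 = $620.
Lost: $770 − $620 = $150.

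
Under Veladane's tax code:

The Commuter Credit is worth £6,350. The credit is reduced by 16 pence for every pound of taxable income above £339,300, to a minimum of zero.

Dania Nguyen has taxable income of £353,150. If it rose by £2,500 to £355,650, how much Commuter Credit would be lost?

£400

At £353,150 — 16% of the £13,850 excess over £339,300 is £2,216; credit = £6,350 − £2,216 = £4,134.
At £355,650 — 16% of the £16,350 excess over £339,300 is £2,616; credit = £6,350 − £2,616 = £3,734.
Lost: £4,134 − £3,734 = £400.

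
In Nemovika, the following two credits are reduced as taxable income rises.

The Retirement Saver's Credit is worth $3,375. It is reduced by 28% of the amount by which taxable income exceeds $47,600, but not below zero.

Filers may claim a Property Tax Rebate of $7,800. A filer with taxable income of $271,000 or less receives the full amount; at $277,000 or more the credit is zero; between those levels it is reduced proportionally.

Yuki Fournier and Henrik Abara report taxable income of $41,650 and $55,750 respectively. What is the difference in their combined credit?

Yuki ($41,650): Retirement Saver's Credit: $41,650 is at or below the $47,600 threshold, so the full $3,375 applies. Property Tax Rebate: $41,650 is at or below the $271,000 threshold, so the full $7,800 applies. total $3,375 + $7,800 = $11,175
Henrik ($55,750): Retirement Saver's Credit: 28% of the $8,150 excess over $47,600 is $2,282; credit = $3,375 − $2,282 = $1,093. Property Tax Rebate: $55,750 is at or below the $271,000 threshold, so the full $7,800 applies. total $1,093 + $7,800 = $8,893
Difference: |$11,175 − $8,893| = $2,282.

$2,282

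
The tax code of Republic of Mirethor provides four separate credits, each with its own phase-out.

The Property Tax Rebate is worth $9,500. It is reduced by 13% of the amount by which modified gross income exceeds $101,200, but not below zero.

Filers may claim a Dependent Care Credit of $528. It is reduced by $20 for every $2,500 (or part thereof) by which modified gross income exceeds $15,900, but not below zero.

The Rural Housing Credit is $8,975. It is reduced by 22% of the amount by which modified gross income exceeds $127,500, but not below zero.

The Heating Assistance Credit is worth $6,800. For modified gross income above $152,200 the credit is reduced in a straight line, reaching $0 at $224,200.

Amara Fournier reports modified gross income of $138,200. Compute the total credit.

Property Tax Rebate: 13% of the $37,000 excess over $101,200 is $4,810; credit = $9,500 − $4,810 = $4,690.
Dependent Care Credit: income exceeds $15,900 by $122,300 → 49 increments × $20 = $980 ≥ base, so the credit is $0.
Rural Housing Credit: 22% of the $10,700 excess over $127,500 is $2,354; credit = $8,975 − $2,354 = $6,621.
Heating Assistance Credit: $138,200 is at or below the $152,200 threshold, so the full $6,800 applies.
Total: $4,690 + $0 + $6,621 + $6,800 = $18,111.

$18,111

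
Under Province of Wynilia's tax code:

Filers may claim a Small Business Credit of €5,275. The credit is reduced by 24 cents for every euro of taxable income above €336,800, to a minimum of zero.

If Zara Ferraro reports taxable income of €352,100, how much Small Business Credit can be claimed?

Small Business Credit: 24% of the €15,300 excess over €336,800 is €3,672; credit = €5,275 − €3,672 = €1,603.

€1,603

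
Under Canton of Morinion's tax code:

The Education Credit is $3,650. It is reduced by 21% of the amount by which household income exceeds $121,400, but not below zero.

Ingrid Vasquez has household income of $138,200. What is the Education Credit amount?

Education Credit: 21% of the $16,800 excess over $121,400 is $3,528; credit = $3,650 − $3,528 = $122.

$122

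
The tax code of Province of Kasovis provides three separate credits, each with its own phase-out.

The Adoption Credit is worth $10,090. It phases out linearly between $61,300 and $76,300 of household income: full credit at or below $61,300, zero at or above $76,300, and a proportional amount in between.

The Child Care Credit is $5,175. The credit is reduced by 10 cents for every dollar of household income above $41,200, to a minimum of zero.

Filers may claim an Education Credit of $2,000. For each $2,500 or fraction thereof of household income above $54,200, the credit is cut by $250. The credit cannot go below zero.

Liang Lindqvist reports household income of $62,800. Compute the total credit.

$13,096

Adoption Credit: $62,800 is $1,500 into a $15,000 phase-out range, leaving 13,500/15,000 of the credit: $10,090 × 13,500/15,000 = $9,081.
Child Care Credit: 10% of the $21,600 excess over $41,200 is $2,160; credit = $5,175 − $2,160 = $3,015.
Education Credit: income exceeds $54,200 by $8,600, which is 4 full-or-partial $2,500 increments; reduction = 4 × $250 = $1,000, leaving $1,000.
Total: $9,081 + $3,015 + $1,000 = $13,096.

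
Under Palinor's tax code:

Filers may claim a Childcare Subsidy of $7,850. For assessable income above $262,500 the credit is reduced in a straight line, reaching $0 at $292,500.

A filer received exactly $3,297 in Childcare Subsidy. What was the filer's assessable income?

$279,900

$3,297 is 3,297/7,850 of the full $7,850, so 4,553/7,850 of the $30,000 range has been used: income = $262,500 + $30,000 × 4,553/7,850 = $279,900.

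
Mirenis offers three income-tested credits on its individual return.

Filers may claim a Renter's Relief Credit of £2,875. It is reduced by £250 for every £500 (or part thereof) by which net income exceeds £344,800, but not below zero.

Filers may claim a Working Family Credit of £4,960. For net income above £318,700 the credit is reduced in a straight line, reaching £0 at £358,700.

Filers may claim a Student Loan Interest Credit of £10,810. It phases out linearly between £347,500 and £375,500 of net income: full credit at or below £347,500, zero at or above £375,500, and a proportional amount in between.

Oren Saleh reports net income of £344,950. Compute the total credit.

£15,140

Renter's Relief Credit: income exceeds £344,800 by £150, which is 1 full-or-partial £500 increment; reduction = 1 × £250 = £250, leaving £2,625.
Working Family Credit: £344,950 is £26,250 into a £40,000 phase-out range, leaving 13,750/40,000 of the credit: £4,960 × 13,750/40,000 = £1,705.
Student Loan Interest Credit: £344,950 is at or below the £347,500 threshold, so the full £10,810 applies.
Total: £2,625 + £1,705 + £10,810 = £15,140.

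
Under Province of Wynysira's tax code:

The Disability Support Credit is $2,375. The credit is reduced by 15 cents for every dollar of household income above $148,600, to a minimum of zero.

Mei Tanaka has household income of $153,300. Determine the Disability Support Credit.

$1,670

Disability Support Credit: 15% of the $4,700 excess over $148,600 is $705; credit = $2,375 − $705 = $1,670.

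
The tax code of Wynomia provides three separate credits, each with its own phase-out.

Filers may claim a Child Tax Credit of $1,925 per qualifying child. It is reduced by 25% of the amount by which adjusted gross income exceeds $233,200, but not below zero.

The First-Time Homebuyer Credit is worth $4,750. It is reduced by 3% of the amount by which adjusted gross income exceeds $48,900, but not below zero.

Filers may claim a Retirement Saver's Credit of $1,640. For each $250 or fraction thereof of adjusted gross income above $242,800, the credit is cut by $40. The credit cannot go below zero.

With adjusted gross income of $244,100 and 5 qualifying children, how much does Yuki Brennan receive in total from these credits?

Child Tax Credit: base = 5 × $1,925 = $9,625. 25% of the $10,900 excess over $233,200 is $2,725; credit = $9,625 − $2,725 = $6,900.
First-Time Homebuyer Credit: 3% of the $195,200 excess over $48,900 is $5,856 ≥ base, so the credit is $0.
Retirement Saver's Credit: income exceeds $242,800 by $1,300, which is 6 full-or-partial $250 increments; reduction = 6 × $40 = $240, leaving $1,400.
Total: $6,900 + $0 + $1,400 = $8,300.

$8,300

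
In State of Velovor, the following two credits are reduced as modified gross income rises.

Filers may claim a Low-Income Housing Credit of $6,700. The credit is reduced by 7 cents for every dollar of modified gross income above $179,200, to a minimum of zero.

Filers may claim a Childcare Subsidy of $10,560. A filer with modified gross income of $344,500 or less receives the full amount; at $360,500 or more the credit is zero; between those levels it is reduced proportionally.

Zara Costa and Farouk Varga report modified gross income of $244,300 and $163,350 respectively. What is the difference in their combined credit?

Zara ($244,300): Low-Income Housing Credit: 7% of the $65,100 excess over $179,200 is $4,557; credit = $6,700 − $4,557 = $2,143. Childcare Subsidy: $244,300 is at or below the $344,500 threshold, so the full $10,560 applies. total $2,143 + $10,560 = $12,703
Farouk ($163,350): Low-Income Housing Credit: $163,350 is at or below the $179,200 threshold, so the full $6,700 applies. Childcare Subsidy: $163,350 is at or below the $344,500 threshold, so the full $10,560 applies. total $6,700 + $10,560 = $17,260
Difference: |$12,703 − $17,260| = $4,557.

$4,557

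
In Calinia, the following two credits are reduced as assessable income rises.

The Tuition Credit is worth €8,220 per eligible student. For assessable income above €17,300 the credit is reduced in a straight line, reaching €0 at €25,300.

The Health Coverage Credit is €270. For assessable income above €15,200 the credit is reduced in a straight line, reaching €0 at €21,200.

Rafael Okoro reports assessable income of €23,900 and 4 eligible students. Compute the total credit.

Tuition Credit: base = 4 × €8,220 = €32,880. €23,900 is €6,600 into a €8,000 phase-out range, leaving 1,400/8,000 of the credit: €32,880 × 1,400/8,000 = €5,754.
Health Coverage Credit: €23,900 is at or above €21,200, so the credit is €0.
Total: €5,754 + €0 = €5,754.

€5,754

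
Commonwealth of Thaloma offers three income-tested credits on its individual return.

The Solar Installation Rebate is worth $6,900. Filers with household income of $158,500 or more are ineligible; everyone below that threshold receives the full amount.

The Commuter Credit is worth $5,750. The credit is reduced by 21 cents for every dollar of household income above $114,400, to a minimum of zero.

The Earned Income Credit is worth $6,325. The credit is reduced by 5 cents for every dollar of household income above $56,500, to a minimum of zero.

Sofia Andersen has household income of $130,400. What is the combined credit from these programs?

$11,920

Solar Installation Rebate: $130,400 is below the $158,500 cutoff, so the full $6,900 applies.
Commuter Credit: 21% of the $16,000 excess over $114,400 is $3,360; credit = $5,750 − $3,360 = $2,390.
Earned Income Credit: 5% of the $73,900 excess over $56,500 is $3,695; credit = $6,325 − $3,695 = $2,630.
Total: $6,900 + $2,390 + $2,630 = $11,920.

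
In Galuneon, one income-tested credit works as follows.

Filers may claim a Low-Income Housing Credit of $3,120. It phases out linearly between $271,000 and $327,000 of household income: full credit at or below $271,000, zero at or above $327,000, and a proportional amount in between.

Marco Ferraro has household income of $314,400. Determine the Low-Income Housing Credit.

Low-Income Housing Credit: $314,400 is $43,400 into a $56,000 phase-out range, leaving 12,600/56,000 of the credit: $3,120 × 12,600/56,000 = $702.

$702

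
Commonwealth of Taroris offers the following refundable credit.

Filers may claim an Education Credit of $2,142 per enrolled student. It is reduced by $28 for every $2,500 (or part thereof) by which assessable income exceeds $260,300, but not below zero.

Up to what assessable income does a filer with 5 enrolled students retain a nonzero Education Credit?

Full credit = 5 × $2,142 = $10,710.
After 382 increments the reduction is 382 × $28 = $10,696, leaving $14; one more increment wipes it out. Increment 382 ends at excess 382 × $2,500 = $955,000, so the highest qualifying income is $260,300 + $955,000 = $1,215,300.

$1,215,300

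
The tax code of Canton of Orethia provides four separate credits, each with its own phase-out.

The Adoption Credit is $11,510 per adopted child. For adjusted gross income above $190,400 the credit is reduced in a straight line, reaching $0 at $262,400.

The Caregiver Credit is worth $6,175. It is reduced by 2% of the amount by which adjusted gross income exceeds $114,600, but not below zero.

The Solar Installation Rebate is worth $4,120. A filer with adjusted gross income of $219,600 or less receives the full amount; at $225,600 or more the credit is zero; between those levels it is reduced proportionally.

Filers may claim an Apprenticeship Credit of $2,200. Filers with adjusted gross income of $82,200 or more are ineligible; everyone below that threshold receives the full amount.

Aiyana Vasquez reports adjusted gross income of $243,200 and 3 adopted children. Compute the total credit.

Adoption Credit: base = 3 × $11,510 = $34,530. $243,200 is $52,800 into a $72,000 phase-out range, leaving 19,200/72,000 of the credit: $34,530 × 19,200/72,000 = $9,208.
Caregiver Credit: 2% of the $128,600 excess over $114,600 is $2,572; credit = $6,175 − $2,572 = $3,603.
Solar Installation Rebate: $243,200 is at or above $225,600, so the credit is $0.
Apprenticeship Credit: $243,200 meets or exceeds the $82,200 cutoff, so the credit is $0.
Total: $9,208 + $3,603 + $0 + $0 = $12,811.

$12,811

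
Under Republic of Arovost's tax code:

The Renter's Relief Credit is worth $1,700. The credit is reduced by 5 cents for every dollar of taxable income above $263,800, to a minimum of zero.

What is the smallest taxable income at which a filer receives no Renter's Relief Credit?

The credit falls by 5% of each dollar above $263,800, so it reaches zero when the excess is $1,700 / 5% = $34,000: income = $263,800 + $34,000 = $297,800.

$297,800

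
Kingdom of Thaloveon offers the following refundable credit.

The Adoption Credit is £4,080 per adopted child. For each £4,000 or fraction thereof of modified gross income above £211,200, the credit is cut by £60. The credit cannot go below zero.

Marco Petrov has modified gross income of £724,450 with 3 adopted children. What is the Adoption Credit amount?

£4,500

Adoption Credit: base = 3 × £4,080 = £12,240. income exceeds £211,200 by £513,250, which is 129 full-or-partial £4,000 increments; reduction = 129 × £60 = £7,740, leaving £4,500.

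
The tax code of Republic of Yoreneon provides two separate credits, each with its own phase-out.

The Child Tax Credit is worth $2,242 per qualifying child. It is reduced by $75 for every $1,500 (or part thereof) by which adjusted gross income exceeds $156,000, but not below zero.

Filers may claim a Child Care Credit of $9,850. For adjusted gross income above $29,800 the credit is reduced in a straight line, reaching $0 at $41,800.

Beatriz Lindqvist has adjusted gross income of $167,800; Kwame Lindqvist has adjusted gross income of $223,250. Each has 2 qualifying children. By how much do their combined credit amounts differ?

Beatriz ($167,800): Child Tax Credit: base = 2 × $2,242 = $4,484. income exceeds $156,000 by $11,800, which is 8 full-or-partial $1,500 increments; reduction = 8 × $75 = $600, leaving $3,884. Child Care Credit: $167,800 is at or above $41,800, so the credit is $0. total $3,884 + $0 = $3,884
Kwame ($223,250): Child Tax Credit: base = 2 × $2,242 = $4,484. income exceeds $156,000 by $67,250, which is 45 full-or-partial $1,500 increments; reduction = 45 × $75 = $3,375, leaving $1,109. Child Care Credit: $223,250 is at or above $41,800, so the credit is $0. total $1,109 + $0 = $1,109
Difference: |$3,884 − $1,109| = $2,775.

$2,775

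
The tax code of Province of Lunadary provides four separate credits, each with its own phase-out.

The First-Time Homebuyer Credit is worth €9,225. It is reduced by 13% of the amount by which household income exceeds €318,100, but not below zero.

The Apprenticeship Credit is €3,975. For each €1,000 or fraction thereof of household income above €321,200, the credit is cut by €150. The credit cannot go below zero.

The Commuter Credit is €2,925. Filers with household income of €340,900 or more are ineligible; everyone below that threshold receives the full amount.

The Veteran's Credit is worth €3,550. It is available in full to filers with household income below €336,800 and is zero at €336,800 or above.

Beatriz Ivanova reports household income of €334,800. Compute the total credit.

€15,404

First-Time Homebuyer Credit: 13% of the €16,700 excess over €318,100 is €2,171; credit = €9,225 − €2,171 = €7,054.
Apprenticeship Credit: income exceeds €321,200 by €13,600, which is 14 full-or-partial €1,000 increments; reduction = 14 × €150 = €2,100, leaving €1,875.
Commuter Credit: €334,800 is below the €340,900 cutoff, so the full €2,925 applies.
Veteran's Credit: €334,800 is below the €336,800 cutoff, so the full €3,550 applies.
Total: €7,054 + €1,875 + €2,925 + €3,550 = €15,404.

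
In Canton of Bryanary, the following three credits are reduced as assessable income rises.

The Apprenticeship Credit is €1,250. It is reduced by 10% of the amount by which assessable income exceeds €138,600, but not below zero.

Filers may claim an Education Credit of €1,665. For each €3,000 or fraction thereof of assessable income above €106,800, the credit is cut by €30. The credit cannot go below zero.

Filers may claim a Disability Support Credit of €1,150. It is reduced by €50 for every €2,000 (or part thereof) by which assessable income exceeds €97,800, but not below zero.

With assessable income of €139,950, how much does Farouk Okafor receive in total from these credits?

Apprenticeship Credit: 10% of the €1,350 excess over €138,600 is €135; credit = €1,250 − €135 = €1,115.
Education Credit: income exceeds €106,800 by €33,150, which is 12 full-or-partial €3,000 increments; reduction = 12 × €30 = €360, leaving €1,305.
Disability Support Credit: income exceeds €97,800 by €42,150, which is 22 full-or-partial €2,000 increments; reduction = 22 × €50 = €1,100, leaving €50.
Total: €1,115 + €1,305 + €50 = €2,470.

€2,470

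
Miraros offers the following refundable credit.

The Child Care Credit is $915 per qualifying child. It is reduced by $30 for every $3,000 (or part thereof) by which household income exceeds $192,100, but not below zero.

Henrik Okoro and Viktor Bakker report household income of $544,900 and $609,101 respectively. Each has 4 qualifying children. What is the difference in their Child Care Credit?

Henrik ($544,900): Child Care Credit: base = 4 × $915 = $3,660. income exceeds $192,100 by $352,800, which is 118 full-or-partial $3,000 increments; reduction = 118 × $30 = $3,540, leaving $120.
Viktor ($609,101): Child Care Credit: base = 4 × $915 = $3,660. income exceeds $192,100 by $417,001 → 140 increments × $30 = $4,200 ≥ base, so the credit is $0.
Difference: |$120 − $0| = $120.

$120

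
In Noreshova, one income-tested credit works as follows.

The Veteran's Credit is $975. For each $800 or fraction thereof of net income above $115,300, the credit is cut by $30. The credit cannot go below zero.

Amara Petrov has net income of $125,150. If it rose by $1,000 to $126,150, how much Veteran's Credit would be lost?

At $125,150 — income exceeds $115,300 by $9,850, which is 13 full-or-partial $800 increments; reduction = 13 × $30 = $390, leaving $585.
At $126,150 — income exceeds $115,300 by $10,850, which is 14 full-or-partial $800 increments; reduction = 14 × $30 = $420, leaving $555.
Lost: $585 − $555 = $30.

$30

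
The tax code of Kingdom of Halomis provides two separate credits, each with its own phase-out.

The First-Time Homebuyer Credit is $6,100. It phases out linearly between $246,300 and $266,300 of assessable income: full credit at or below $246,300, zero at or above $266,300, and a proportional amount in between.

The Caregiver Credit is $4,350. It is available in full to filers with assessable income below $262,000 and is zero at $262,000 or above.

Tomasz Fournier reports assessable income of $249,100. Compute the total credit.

$9,596

First-Time Homebuyer Credit: $249,100 is $2,800 into a $20,000 phase-out range, leaving 17,200/20,000 of the credit: $6,100 × 17,200/20,000 = $5,246.
Caregiver Credit: $249,100 is below the $262,000 cutoff, so the full $4,350 applies.
Total: $5,246 + $4,350 = $9,596.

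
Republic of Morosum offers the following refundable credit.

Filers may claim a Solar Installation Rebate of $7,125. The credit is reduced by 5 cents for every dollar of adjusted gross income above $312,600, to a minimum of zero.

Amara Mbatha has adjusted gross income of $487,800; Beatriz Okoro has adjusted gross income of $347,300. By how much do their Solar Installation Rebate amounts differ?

Amara ($487,800): Solar Installation Rebate: 5% of the $175,200 excess over $312,600 is $8,760 ≥ base, so the credit is $0.
Beatriz ($347,300): Solar Installation Rebate: 5% of the $34,700 excess over $312,600 is $1,735; credit = $7,125 − $1,735 = $5,390.
Difference: |$0 − $5,390| = $5,390.

$5,390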